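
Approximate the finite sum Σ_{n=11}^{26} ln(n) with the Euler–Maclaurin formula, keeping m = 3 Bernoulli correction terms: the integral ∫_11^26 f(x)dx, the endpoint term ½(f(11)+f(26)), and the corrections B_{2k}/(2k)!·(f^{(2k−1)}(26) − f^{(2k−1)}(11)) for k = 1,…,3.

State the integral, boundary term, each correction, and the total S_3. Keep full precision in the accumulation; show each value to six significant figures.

Integral: ∫_11^26 ln(x) dx = 43.3337.
Endpoint term: (f(11) + f(26))/2 = (2.39790 + 3.25810)/2 = 2.82800.
So far: 46.1617.
Correction k=1: B_{2}/2! · (f^{(1)}(26) − f^{(1)}(11)) = 1/12 · (0.0384615 − 0.0909091) = -0.00437063.
Running total after k=1: 46.1573.
Correction k=2: B_{4}/4! · (f^{(3)}(26) − f^{(3)}(11)) = −1/720 · (0.000113792 − 0.00150263) = 1.92894e-06.
Running total after k=2: 46.1573.
Correction k=3: B_{6}/6! · (f^{(5)}(26) − f^{(5)}(11)) = 1/30240 · (2.01997e-06 − 0.000149021) = -4.86115e-09.

S_3 ≈ 46.1573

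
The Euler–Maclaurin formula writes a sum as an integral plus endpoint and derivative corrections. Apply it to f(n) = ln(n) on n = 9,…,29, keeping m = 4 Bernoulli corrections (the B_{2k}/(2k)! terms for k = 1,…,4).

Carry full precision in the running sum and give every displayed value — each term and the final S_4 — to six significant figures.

S_4 ≈ 60.6524

The integral term ∫_9^29 ln(x) dx = 57.8766.
Endpoint term: (f(9) + f(29))/2 = (2.19722 + 3.36730)/2 = 2.78226.
So far: 60.6588.
Order-1 term: 1/12 · (0.0344828 − 0.111111) = -0.00638570.
Partial sum through k=1: 60.6524.
Order-2 term: −1/720 · (8.20042e-05 − 0.00274348) = 3.69650e-06.
Partial sum through k=2: 60.6524.
Order-3 term: 1/30240 · (1.17010e-06 − 0.000406442) = -1.34019e-08.
Partial sum through k=3: 60.6524.
Order-4 term: −1/1209600 · (4.17394e-08 − 0.000150534) = 1.24415e-10.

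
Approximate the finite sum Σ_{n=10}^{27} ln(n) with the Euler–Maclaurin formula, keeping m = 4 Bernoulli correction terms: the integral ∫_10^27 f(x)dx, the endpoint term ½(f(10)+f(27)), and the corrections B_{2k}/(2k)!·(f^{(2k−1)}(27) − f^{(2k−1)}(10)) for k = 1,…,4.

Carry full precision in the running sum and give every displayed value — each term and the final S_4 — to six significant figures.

S_4 ≈ 51.7557

∫_10^27 ln(x) dx evaluates to 48.9617.
Endpoint term: (f(10) + f(27))/2 = (2.30259 + 3.29584)/2 = 2.79921.
So far: 51.7610.
Order-1 term: 1/12 · (0.0370370 − 0.100000) = -0.00524691.
Running total after k=1: 51.7557.
Order-2 term: −1/720 · (0.000101611 − 0.00200000) = 2.63665e-06.
Running total after k=2: 51.7557.
Order-3 term: 1/30240 · (1.67260e-06 − 0.000240000) = -7.88120e-09.
Running total after k=3: 51.7557.
Order-4 term: −1/1209600 · (6.88313e-08 − 7.20000e-05) = 5.94669e-11.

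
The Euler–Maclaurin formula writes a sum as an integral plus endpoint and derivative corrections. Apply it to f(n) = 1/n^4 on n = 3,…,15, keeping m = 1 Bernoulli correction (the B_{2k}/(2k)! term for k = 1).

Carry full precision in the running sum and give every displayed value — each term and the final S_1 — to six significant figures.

S_1 ≈ 0.0198009

∫_3^15 1/x^4 dx evaluates to 0.0122469.
Boundary: ½(f(3) + f(15)) = ½(0.0123457 + 1.97531e-05) = 0.00618272.
Running total after boundary: 0.0184296.
Correction k=1: B_{2}/2! · (f^{(1)}(15) − f^{(1)}(3)) = 1/12 · (-5.26749e-06 − (-0.0164609)) = 0.00137130.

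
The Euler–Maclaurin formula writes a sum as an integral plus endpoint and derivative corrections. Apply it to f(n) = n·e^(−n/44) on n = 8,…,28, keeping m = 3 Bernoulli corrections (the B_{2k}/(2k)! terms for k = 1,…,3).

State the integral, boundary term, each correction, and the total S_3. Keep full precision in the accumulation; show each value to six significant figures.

The integral term ∫_8^28 x·e^(−x/44) dx = 231.079.
Endpoint term: (f(8) + f(28))/2 = (6.67002 + 14.8180)/2 = 10.7440.
So far: 241.823.
Order-1 term: 1/12 · (0.192441 − 0.682161) = -0.0408100.
After k=1: 241.782.
Order-2 term: −1/720 · (0.000646109 − 0.00121367) = 7.88280e-07.
After k=2: 241.782.
Order-3 term: 1/30240 · (6.16125e-07 − 1.07179e-06) = -1.50683e-11.

S_3 ≈ 241.782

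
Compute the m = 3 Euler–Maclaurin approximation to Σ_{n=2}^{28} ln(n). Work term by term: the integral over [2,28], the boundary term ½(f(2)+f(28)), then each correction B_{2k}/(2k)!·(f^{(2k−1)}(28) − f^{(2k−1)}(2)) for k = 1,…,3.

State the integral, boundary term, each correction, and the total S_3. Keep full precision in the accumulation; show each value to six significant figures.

S_3 ≈ 67.8897

The integral term ∫_2^28 ln(x) dx = 65.9154.
½[f(2) + f(28)] = ½[0.693147 + 3.33220] = 2.01268.
So far: 67.9281.
Order-1 term: 1/12 · (0.0357143 − 0.500000) = -0.0386905.
Running total after k=1: 67.8894.
Order-2 term: −1/720 · (9.11079e-05 − 0.250000) = 0.000347096.
Running total after k=2: 67.8898.
Order-3 term: 1/30240 · (1.39451e-06 − 0.750000) = -2.48015e-05.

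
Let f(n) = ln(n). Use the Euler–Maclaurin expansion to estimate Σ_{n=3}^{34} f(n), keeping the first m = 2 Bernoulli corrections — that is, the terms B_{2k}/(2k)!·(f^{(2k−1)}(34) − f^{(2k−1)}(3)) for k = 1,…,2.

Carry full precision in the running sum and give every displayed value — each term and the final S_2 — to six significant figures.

S_2 ≈ 87.8877

∫_3^34 ln(x) dx evaluates to 85.6004.
½[f(3) + f(34)] = ½[1.09861 + 3.52636] = 2.31249.
So far: 87.9129.
Order-1 term: 1/12 · (0.0294118 − 0.333333) = -0.0253268.
After k=1: 87.8876.
Order-2 term: −1/720 · (5.08854e-05 − 0.0740741) = 0.000102810.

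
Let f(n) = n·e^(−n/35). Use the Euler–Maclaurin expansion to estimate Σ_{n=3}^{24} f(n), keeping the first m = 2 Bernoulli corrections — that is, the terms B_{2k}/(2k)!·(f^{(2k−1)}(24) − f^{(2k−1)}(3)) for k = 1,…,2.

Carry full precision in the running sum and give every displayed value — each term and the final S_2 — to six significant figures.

∫_3^24 x·e^(−x/35) dx evaluates to 180.546.
Boundary: ½(f(3) + f(24)) = ½(2.75357 + 12.0895) = 7.42155.
So far: 187.968.
Order-1 term: 1/12 · (0.158315 − 0.839183) = -0.0567390.
Partial sum through k=1: 187.911.
Order-2 term: −1/720 · (0.000951654 − 0.00218359) = 1.71102e-06.

S_2 ≈ 187.911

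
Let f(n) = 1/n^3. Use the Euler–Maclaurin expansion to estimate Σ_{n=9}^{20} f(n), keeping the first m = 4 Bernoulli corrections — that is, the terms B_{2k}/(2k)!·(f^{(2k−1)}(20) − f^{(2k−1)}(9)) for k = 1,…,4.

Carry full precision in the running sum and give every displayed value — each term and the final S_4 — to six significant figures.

Integral: ∫_9^20 1/x^3 dx = 0.00492284.
Boundary: ½(f(9) + f(20)) = ½(0.00137174 + 0.000125000) = 0.000748371.
Integral + boundary = 0.00567121.
Order-1 term: 1/12 · (-1.87500e-05 − (-0.000457247)) = 3.65414e-05.
Running total after k=1: 0.00570775.
Order-2 term: −1/720 · (-9.37500e-07 − (-0.000112901)) = -1.55504e-07.
Running total after k=2: 0.00570760.
Order-3 term: 1/30240 · (-9.84375e-08 − (-5.85410e-05)) = 1.93263e-09.
Running total after k=3: 0.00570760.
Order-4 term: −1/1209600 · (-1.77188e-08 − (-5.20365e-05)) = -4.30049e-11.

S_4 ≈ 0.00570760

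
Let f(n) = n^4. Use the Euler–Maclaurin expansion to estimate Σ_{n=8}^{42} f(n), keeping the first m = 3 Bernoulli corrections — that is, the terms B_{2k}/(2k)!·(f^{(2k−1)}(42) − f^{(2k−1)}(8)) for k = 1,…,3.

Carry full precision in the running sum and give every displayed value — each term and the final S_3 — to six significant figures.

∫_8^42 x^4 dx evaluates to 2.61317e+07.
Endpoint term: (f(8) + f(42))/2 = (4096.00 + 3.11170e+06)/2 = 1.55790e+06.
Running total after boundary: 2.76896e+07.
Order-1 term: 1/12 · (296352 − 2048.00) = 24525.3.
After k=1: 2.77141e+07.
Order-2 term: −1/720 · (1008.00 − 192.000) = -1.13333.
After k=2: 2.77141e+07.
Order-3 term: 1/30240 · (0.00000 − 0.00000) = 0.00000.

S_3 ≈ 2.77141e+07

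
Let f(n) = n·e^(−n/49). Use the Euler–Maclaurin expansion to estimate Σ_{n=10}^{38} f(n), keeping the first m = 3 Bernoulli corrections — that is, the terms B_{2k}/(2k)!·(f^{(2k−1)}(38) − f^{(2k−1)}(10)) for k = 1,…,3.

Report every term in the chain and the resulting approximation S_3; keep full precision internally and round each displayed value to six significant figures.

The integral term ∫_10^38 x·e^(−x/49) dx = 394.331.
Boundary: ½(f(10) + f(38)) = ½(8.15396 + 17.4978) = 12.8259.
Running total after boundary: 407.157.
Correction k=1: B_{2}/2! · (f^{(1)}(38) − f^{(1)}(10)) = 1/12 · (0.103371 − 0.648988) = -0.0454682.
Partial sum through k=1: 407.111.
Correction k=2: B_{4}/4! · (f^{(3)}(38) − f^{(3)}(10)) = −1/720 · (0.000426617 − 0.000949513) = 7.26244e-07.
Partial sum through k=2: 407.111.
Correction k=3: B_{6}/6! · (f^{(5)}(38) − f^{(5)}(10)) = 1/30240 · (3.37435e-07 − 6.78353e-07) = -1.12738e-11.

S_3 ≈ 407.111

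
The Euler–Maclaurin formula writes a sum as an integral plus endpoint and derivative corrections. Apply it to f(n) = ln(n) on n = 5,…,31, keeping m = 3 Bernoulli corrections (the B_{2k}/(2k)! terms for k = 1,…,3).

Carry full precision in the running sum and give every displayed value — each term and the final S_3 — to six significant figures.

S_3 ≈ 74.9142

∫_5^31 ln(x) dx evaluates to 72.4064.
Endpoint term: (f(5) + f(31))/2 = (1.60944 + 3.43399)/2 = 2.52171.
Running total after boundary: 74.9281.
Correction k=1: B_{2}/2! · (f^{(1)}(31) − f^{(1)}(5)) = 1/12 · (0.0322581 − 0.200000) = -0.0139785.
Partial sum through k=1: 74.9141.
Correction k=2: B_{4}/4! · (f^{(3)}(31) − f^{(3)}(5)) = −1/720 · (6.71344e-05 − 0.0160000) = 2.21290e-05.
Partial sum through k=2: 74.9142.
Correction k=3: B_{6}/6! · (f^{(5)}(31) − f^{(5)}(5)) = 1/30240 · (8.38306e-07 − 0.00768000) = -2.53941e-07.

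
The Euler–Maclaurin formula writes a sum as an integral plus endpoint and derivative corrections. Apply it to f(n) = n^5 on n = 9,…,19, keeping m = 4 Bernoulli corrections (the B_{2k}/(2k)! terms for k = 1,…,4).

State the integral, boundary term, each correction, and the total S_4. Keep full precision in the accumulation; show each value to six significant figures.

S_4 ≈ 9.07152e+06

Integral: ∫_9^19 x^5 dx = 7.75241e+06.
½[f(9) + f(19)] = ½[59049.0 + 2.47610e+06] = 1.26757e+06.
Integral + boundary = 9.01998e+06.
Correction k=1: B_{2}/2! · (f^{(1)}(19) − f^{(1)}(9)) = 1/12 · (651605 − 32805.0) = 51566.7.
After k=1: 9.07155e+06.
Correction k=2: B_{4}/4! · (f^{(3)}(19) − f^{(3)}(9)) = −1/720 · (21660.0 − 4860.00) = -23.3333.
After k=2: 9.07152e+06.
Correction k=3: B_{6}/6! · (f^{(5)}(19) − f^{(5)}(9)) = 1/30240 · (120.000 − 120.000) = 0.00000.
After k=3: 9.07152e+06.
Correction k=4: B_{8}/8! · (f^{(7)}(19) − f^{(7)}(9)) = −1/1209600 · (0.00000 − 0.00000) = 0.00000.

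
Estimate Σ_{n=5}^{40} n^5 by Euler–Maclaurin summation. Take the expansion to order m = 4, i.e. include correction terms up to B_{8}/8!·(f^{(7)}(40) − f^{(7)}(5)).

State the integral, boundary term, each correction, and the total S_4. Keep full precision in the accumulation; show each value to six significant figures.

S_4 ≈ 7.34932e+08

The integral term ∫_5^40 x^5 dx = 6.82664e+08.
Endpoint term: (f(5) + f(40))/2 = (3125.00 + 1.02400e+08)/2 = 5.12016e+07.
Running total after boundary: 7.33866e+08.
Correction k=1: B_{2}/2! · (f^{(1)}(40) − f^{(1)}(5)) = 1/12 · (1.28000e+07 − 3125.00) = 1.06641e+06.
Running total after k=1: 7.34932e+08.
Correction k=2: B_{4}/4! · (f^{(3)}(40) − f^{(3)}(5)) = −1/720 · (96000.0 − 1500.00) = -131.250.
Running total after k=2: 7.34932e+08.
Correction k=3: B_{6}/6! · (f^{(5)}(40) − f^{(5)}(5)) = 1/30240 · (120.000 − 120.000) = 0.00000.
Running total after k=3: 7.34932e+08.
Correction k=4: B_{8}/8! · (f^{(7)}(40) − f^{(7)}(5)) = −1/1209600 · (0.00000 − 0.00000) = 0.00000.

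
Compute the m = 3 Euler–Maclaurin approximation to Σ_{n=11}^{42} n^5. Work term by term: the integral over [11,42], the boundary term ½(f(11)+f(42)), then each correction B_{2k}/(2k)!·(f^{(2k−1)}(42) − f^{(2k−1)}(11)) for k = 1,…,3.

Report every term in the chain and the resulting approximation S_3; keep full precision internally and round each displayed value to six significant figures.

S_3 ≈ 9.81260e+08

The integral term ∫_11^42 x^5 dx = 9.14543e+08.
Endpoint term: (f(11) + f(42))/2 = (161051 + 1.30691e+08)/2 = 6.54261e+07.
So far: 9.79970e+08.
Correction k=1: B_{2}/2! · (f^{(1)}(42) − f^{(1)}(11)) = 1/12 · (1.55585e+07 − 73205.0) = 1.29044e+06.
Running total after k=1: 9.81260e+08.
Correction k=2: B_{4}/4! · (f^{(3)}(42) − f^{(3)}(11)) = −1/720 · (105840 − 7260.00) = -136.917.
Running total after k=2: 9.81260e+08.
Correction k=3: B_{6}/6! · (f^{(5)}(42) − f^{(5)}(11)) = 1/30240 · (120.000 − 120.000) = 0.00000.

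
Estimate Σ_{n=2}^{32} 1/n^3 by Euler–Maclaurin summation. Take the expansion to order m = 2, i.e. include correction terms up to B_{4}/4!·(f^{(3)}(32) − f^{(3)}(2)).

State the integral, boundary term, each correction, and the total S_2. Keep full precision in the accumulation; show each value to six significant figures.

The integral term ∫_2^32 1/x^3 dx = 0.124512.
½[f(2) + f(32)] = ½[0.125000 + 3.05176e-05] = 0.0625153.
So far: 0.187027.
Order-1 term: 1/12 · (-2.86102e-06 − (-0.187500)) = 0.0156248.
Running total after k=1: 0.202652.
Order-2 term: −1/720 · (-5.58794e-08 − (-0.937500)) = -0.00130208.

S_2 ≈ 0.201350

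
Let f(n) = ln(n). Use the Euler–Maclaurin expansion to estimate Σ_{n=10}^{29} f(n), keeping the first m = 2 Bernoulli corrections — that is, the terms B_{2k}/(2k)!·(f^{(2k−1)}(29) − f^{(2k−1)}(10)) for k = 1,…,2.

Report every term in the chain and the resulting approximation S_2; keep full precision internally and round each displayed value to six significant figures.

S_2 ≈ 58.4552

Integral: ∫_10^29 ln(x) dx = 55.6257.
Boundary: ½(f(10) + f(29)) = ½(2.30259 + 3.36730) = 2.83494.
Integral + boundary = 58.4607.
Correction k=1: B_{2}/2! · (f^{(1)}(29) − f^{(1)}(10)) = 1/12 · (0.0344828 − 0.100000) = -0.00545977.
Partial sum through k=1: 58.4552.
Correction k=2: B_{4}/4! · (f^{(3)}(29) − f^{(3)}(10)) = −1/720 · (8.20042e-05 − 0.00200000) = 2.66388e-06.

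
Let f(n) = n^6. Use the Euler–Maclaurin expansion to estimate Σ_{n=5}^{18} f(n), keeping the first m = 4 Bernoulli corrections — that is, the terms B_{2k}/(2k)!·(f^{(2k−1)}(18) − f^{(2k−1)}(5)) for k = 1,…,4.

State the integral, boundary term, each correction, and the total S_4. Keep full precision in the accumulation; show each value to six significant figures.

S_4 ≈ 1.05405e+08

∫_5^18 x^6 dx evaluates to 8.74488e+07.
Boundary: ½(f(5) + f(18)) = ½(15625.0 + 3.40122e+07) = 1.70139e+07.
So far: 1.04463e+08.
k=1: B_{2}/(2)! × [f^{(1)}(18) − f^{(1)}(5)] = 1/12 × (1.13374e+07 − 18750.0) = 943222.
Partial sum through k=1: 1.05406e+08.
k=2: B_{4}/(4)! × [f^{(3)}(18) − f^{(3)}(5)] = −1/720 × (699840 − 15000.0) = -951.167.
Partial sum through k=2: 1.05405e+08.
k=3: B_{6}/(6)! × [f^{(5)}(18) − f^{(5)}(5)] = 1/30240 × (12960.0 − 3600.00) = 0.309524.
Partial sum through k=3: 1.05405e+08.
k=4: B_{8}/(8)! × [f^{(7)}(18) − f^{(7)}(5)] = −1/1209600 × (0.00000 − 0.00000) = 0.00000.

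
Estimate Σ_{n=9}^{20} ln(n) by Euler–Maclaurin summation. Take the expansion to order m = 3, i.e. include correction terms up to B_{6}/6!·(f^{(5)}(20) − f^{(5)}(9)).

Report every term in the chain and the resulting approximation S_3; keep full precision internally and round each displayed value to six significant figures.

∫_9^20 ln(x) dx evaluates to 29.1396.
Endpoint term: (f(9) + f(20))/2 = (2.19722 + 2.99573)/2 = 2.59648.
So far: 31.7361.
Order-1 term: 1/12 · (0.0500000 − 0.111111) = -0.00509259.
After k=1: 31.7310.
Order-2 term: −1/720 · (0.000250000 − 0.00274348) = 3.46317e-06.
After k=2: 31.7310.
Order-3 term: 1/30240 · (7.50000e-06 − 0.000406442) = -1.31925e-08.

S_3 ≈ 31.7310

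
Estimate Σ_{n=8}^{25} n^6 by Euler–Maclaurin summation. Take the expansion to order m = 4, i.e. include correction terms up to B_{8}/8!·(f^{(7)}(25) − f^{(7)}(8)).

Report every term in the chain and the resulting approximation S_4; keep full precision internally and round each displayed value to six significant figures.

∫_8^25 x^6 dx evaluates to 8.71631e+08.
Boundary: ½(f(8) + f(25)) = ½(262144 + 2.44141e+08) = 1.22201e+08.
So far: 9.93833e+08.
Order-1 term: 1/12 · (5.85938e+07 − 196608) = 4.86643e+06.
After k=1: 9.98699e+08.
Order-2 term: −1/720 · (1.87500e+06 − 61440.0) = -2518.83.
After k=2: 9.98697e+08.
Order-3 term: 1/30240 · (18000.0 − 5760.00) = 0.404762.
After k=3: 9.98697e+08.
Order-4 term: −1/1209600 · (0.00000 − 0.00000) = 0.00000.

S_4 ≈ 9.98697e+08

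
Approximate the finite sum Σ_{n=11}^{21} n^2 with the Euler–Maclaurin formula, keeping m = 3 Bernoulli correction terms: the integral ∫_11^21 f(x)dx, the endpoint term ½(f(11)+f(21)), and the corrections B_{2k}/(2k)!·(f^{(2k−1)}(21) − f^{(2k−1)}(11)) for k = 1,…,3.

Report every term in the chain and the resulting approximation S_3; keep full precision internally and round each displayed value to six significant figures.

The integral term ∫_11^21 x^2 dx = 2643.33.
Boundary: ½(f(11) + f(21)) = ½(121.000 + 441.000) = 281.000.
Integral + boundary = 2924.33.
Order-1 term: 1/12 · (42.0000 − 22.0000) = 1.66667.
After k=1: 2926.00.
Order-2 term: −1/720 · (0.00000 − 0.00000) = 0.00000.
After k=2: 2926.00.
Order-3 term: 1/30240 · (0.00000 − 0.00000) = 0.00000.

S_3 ≈ 2926.00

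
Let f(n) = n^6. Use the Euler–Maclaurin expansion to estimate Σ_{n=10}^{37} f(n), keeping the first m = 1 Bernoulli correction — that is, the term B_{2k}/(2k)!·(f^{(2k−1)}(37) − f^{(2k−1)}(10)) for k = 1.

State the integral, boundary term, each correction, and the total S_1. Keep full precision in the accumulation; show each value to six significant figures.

The integral term ∫_10^37 x^6 dx = 1.35603e+10.
Boundary: ½(f(10) + f(37)) = ½(1.00000e+06 + 2.56573e+09) = 1.28336e+09.
So far: 1.48436e+10.
k=1: B_{2}/(2)! × [f^{(1)}(37) − f^{(1)}(10)] = 1/12 × (4.16064e+08 − 600000) = 3.46220e+07.

S_1 ≈ 1.48783e+10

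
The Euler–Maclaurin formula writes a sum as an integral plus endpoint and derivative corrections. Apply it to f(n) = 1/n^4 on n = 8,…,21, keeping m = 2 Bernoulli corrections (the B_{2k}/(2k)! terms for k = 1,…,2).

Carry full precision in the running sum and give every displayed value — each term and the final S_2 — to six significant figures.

S_2 ≈ 0.000749701

The integral term ∫_8^21 1/x^4 dx = 0.000615048.
Endpoint term: (f(8) + f(21))/2 = (0.000244141 + 5.14189e-06)/2 = 0.000124641.
Running total after boundary: 0.000739690.
Order-1 term: 1/12 · (-9.79408e-07 − (-0.000122070)) = 1.00909e-05.
Partial sum through k=1: 0.000749781.
Order-2 term: −1/720 · (-6.66264e-08 − (-5.72205e-05)) = -7.93803e-08.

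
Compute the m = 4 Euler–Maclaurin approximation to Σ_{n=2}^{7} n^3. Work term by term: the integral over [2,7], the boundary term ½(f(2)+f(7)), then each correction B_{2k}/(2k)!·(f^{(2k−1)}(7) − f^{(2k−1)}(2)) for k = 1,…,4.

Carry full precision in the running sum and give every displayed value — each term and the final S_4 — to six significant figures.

S_4 ≈ 783.000

∫_2^7 x^3 dx evaluates to 596.250.
Boundary: ½(f(2) + f(7)) = ½(8.00000 + 343.000) = 175.500.
Integral + boundary = 771.750.
Correction k=1: B_{2}/2! · (f^{(1)}(7) − f^{(1)}(2)) = 1/12 · (147.000 − 12.0000) = 11.2500.
Partial sum through k=1: 783.000.
Correction k=2: B_{4}/4! · (f^{(3)}(7) − f^{(3)}(2)) = −1/720 · (6.00000 − 6.00000) = 0.00000.
Partial sum through k=2: 783.000.
Correction k=3: B_{6}/6! · (f^{(5)}(7) − f^{(5)}(2)) = 1/30240 · (0.00000 − 0.00000) = 0.00000.
Partial sum through k=3: 783.000.
Correction k=4: B_{8}/8! · (f^{(7)}(7) − f^{(7)}(2)) = −1/1209600 · (0.00000 − 0.00000) = 0.00000.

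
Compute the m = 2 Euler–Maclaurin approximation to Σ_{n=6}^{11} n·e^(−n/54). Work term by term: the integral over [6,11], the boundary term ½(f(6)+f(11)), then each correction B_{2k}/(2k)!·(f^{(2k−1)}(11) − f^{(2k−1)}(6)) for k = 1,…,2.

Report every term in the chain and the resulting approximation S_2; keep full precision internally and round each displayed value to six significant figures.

S_2 ≈ 43.3170

The integral term ∫_6^11 x·e^(−x/54) dx = 36.1583.
½[f(6) + f(11)] = ½[5.36904 + 8.97274] = 7.17089.
Integral + boundary = 43.3291.
k=1: B_{2}/(2)! × [f^{(1)}(11) − f^{(1)}(6)] = 1/12 × (0.649542 − 0.795413) = -0.0121559.
Running total after k=1: 43.3170.
k=2: B_{4}/(4)! × [f^{(3)}(11) − f^{(3)}(6)] = −1/720 × (0.000782219 − 0.000886520) = 1.44862e-07.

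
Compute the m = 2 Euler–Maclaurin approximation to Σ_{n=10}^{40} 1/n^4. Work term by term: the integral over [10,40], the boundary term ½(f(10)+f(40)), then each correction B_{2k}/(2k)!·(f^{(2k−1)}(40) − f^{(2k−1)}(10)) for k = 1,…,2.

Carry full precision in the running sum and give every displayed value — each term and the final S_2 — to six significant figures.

Integral: ∫_10^40 1/x^4 dx = 0.000328125.
Endpoint term: (f(10) + f(40))/2 = (0.000100000 + 3.90625e-07)/2 = 5.01953e-05.
Running total after boundary: 0.000378320.
Order-1 term: 1/12 · (-3.90625e-08 − (-4.00000e-05)) = 3.33008e-06.
After k=1: 0.000381650.
Order-2 term: −1/720 · (-7.32422e-10 − (-1.20000e-05)) = -1.66656e-08.

S_2 ≈ 0.000381634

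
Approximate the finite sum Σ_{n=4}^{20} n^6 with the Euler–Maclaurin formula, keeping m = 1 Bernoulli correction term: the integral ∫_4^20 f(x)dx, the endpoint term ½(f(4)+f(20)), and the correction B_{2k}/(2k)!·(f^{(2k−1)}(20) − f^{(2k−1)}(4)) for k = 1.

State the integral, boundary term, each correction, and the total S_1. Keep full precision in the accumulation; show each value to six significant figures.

The integral term ∫_4^20 x^6 dx = 1.82855e+08.
Endpoint term: (f(4) + f(20))/2 = (4096.00 + 6.40000e+07)/2 = 3.20020e+07.
So far: 2.14857e+08.
Order-1 term: 1/12 · (1.92000e+07 − 6144.00) = 1.59949e+06.

S_1 ≈ 2.16456e+08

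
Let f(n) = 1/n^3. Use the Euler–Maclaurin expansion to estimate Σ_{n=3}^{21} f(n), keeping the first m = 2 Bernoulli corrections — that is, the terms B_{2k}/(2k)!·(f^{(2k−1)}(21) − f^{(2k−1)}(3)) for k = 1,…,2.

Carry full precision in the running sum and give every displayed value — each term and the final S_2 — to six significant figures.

Integral: ∫_3^21 1/x^3 dx = 0.0544218.
Boundary: ½(f(3) + f(21)) = ½(0.0370370 + 0.000107980) = 0.0185725.
Integral + boundary = 0.0729943.
k=1: B_{2}/(2)! × [f^{(1)}(21) − f^{(1)}(3)] = 1/12 × (-1.54257e-05 − (-0.0370370)) = 0.00308513.
Running total after k=1: 0.0760794.
k=2: B_{4}/(4)! × [f^{(3)}(21) − f^{(3)}(3)] = −1/720 × (-6.99577e-07 − (-0.0823045)) = -0.000114311.

S_2 ≈ 0.0759651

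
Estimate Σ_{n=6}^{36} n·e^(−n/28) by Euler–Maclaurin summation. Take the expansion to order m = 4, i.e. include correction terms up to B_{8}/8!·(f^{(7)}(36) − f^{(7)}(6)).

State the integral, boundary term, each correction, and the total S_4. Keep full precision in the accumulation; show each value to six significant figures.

S_4 ≈ 280.310

The integral term ∫_6^36 x·e^(−x/28) dx = 272.972.
Endpoint term: (f(6) + f(36))/2 = (4.84271 + 9.95231)/2 = 7.39751.
Integral + boundary = 280.370.
k=1: B_{2}/(2)! × [f^{(1)}(36) − f^{(1)}(6)] = 1/12 × (-0.0789866 − 0.634164) = -0.0594292.
After k=1: 280.310.
k=2: B_{4}/(4)! × [f^{(3)}(36) − f^{(3)}(6)] = −1/720 × (0.000604489 − 0.00286786) = 3.14357e-06.
After k=2: 280.310.
k=3: B_{6}/(6)! × [f^{(5)}(36) − f^{(5)}(6)] = 1/30240 × (1.67057e-06 − 6.28422e-06) = -1.52568e-10.
After k=3: 280.310.
k=4: B_{8}/(8)! × [f^{(7)}(36) − f^{(7)}(6)] = −1/1209600 × (3.27820e-09 − 1.13654e-08) = 6.68584e-15.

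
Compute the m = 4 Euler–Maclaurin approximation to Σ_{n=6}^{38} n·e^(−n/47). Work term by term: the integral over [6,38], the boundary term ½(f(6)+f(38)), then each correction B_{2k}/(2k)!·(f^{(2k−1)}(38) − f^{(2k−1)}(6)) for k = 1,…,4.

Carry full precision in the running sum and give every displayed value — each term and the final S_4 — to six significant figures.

∫_6^38 x·e^(−x/47) dx evaluates to 412.604.
Endpoint term: (f(6) + f(38))/2 = (5.28092 + 16.9298)/2 = 11.1054.
Running total after boundary: 423.710.
Correction k=1: B_{2}/2! · (f^{(1)}(38) − f^{(1)}(6)) = 1/12 · (0.0853126 − 0.767793) = -0.0568734.
Partial sum through k=1: 423.653.
Correction k=2: B_{4}/4! · (f^{(3)}(38) − f^{(3)}(6)) = −1/720 · (0.000441989 − 0.00114445) = 9.75645e-07.
Partial sum through k=2: 423.653.
Correction k=3: B_{6}/6! · (f^{(5)}(38) − f^{(5)}(6)) = 1/30240 · (3.82688e-07 − 8.78829e-07) = -1.64068e-11.
Partial sum through k=3: 423.653.
Correction k=4: B_{8}/8! · (f^{(7)}(38) − f^{(7)}(6)) = −1/1209600 · (2.55904e-10 − 5.61146e-10) = 2.52350e-16.

S_4 ≈ 423.653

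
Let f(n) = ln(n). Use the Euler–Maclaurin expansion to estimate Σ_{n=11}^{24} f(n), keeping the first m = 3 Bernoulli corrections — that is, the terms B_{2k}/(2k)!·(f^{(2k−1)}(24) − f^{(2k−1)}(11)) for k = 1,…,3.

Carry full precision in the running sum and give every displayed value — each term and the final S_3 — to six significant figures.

S_3 ≈ 39.6803

∫_11^24 ln(x) dx evaluates to 36.8964.
Boundary: ½(f(11) + f(24)) = ½(2.39790 + 3.17805) = 2.78797.
So far: 39.6844.
k=1: B_{2}/(2)! × [f^{(1)}(24) − f^{(1)}(11)] = 1/12 × (0.0416667 − 0.0909091) = -0.00410354.
Running total after k=1: 39.6803.
k=2: B_{4}/(4)! × [f^{(3)}(24) − f^{(3)}(11)] = −1/720 × (0.000144676 − 0.00150263) = 1.88605e-06.
Running total after k=2: 39.6803.
k=3: B_{6}/(6)! × [f^{(5)}(24) − f^{(5)}(11)] = 1/30240 × (3.01408e-06 − 0.000149021) = -4.82827e-09.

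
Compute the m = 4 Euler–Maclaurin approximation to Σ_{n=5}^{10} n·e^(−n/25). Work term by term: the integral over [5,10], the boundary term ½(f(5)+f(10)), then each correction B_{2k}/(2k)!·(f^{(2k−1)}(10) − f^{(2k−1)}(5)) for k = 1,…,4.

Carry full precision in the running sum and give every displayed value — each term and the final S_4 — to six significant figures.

S_4 ≈ 32.8954

Integral: ∫_5^10 x·e^(−x/25) dx = 27.5180.
Boundary: ½(f(5) + f(10)) = ½(4.09365 + 6.70320) = 5.39843.
So far: 32.9165.
Order-1 term: 1/12 · (0.402192 − 0.654985) = -0.0210660.
Running total after k=1: 32.8954.
Order-2 term: −1/720 · (0.00278853 − 0.00366791) = 1.22136e-06.
Running total after k=2: 32.8954.
Order-3 term: 1/30240 · (7.89369e-06 − 1.00606e-05) = -7.16559e-11.
Running total after k=3: 32.8954.
Order-4 term: −1/1209600 · (1.81212e-08 − 2.28039e-08) = 3.87135e-15.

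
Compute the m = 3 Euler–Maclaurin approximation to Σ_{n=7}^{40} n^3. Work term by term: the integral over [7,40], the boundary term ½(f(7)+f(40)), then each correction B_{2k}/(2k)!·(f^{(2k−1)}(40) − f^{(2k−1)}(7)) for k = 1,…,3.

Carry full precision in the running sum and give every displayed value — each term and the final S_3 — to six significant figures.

Integral: ∫_7^40 x^3 dx = 639400.
Boundary: ½(f(7) + f(40)) = ½(343.000 + 64000.0) = 32171.5.
Integral + boundary = 671571.
k=1: B_{2}/(2)! × [f^{(1)}(40) − f^{(1)}(7)] = 1/12 × (4800.00 − 147.000) = 387.750.
Partial sum through k=1: 671959.
k=2: B_{4}/(4)! × [f^{(3)}(40) − f^{(3)}(7)] = −1/720 × (6.00000 − 6.00000) = 0.00000.
Partial sum through k=2: 671959.
k=3: B_{6}/(6)! × [f^{(5)}(40) − f^{(5)}(7)] = 1/30240 × (0.00000 − 0.00000) = 0.00000.

S_3 ≈ 671959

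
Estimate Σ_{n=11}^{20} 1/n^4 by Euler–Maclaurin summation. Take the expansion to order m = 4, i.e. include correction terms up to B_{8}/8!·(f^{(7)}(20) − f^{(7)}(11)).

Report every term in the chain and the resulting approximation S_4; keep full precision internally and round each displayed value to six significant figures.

S_4 ≈ 0.000248005

Integral: ∫_11^20 1/x^4 dx = 0.000208772.
Endpoint term: (f(11) + f(20))/2 = (6.83013e-05 + 6.25000e-06)/2 = 3.72757e-05.
Integral + boundary = 0.000246047.
Order-1 term: 1/12 · (-1.25000e-06 − (-2.48369e-05)) = 1.96557e-06.
After k=1: 0.000248013.
Order-2 term: −1/720 · (-9.37500e-08 − (-6.15790e-06)) = -8.42243e-09.
After k=2: 0.000248004.
Order-3 term: 1/30240 · (-1.31250e-08 − (-2.84994e-06)) = 9.38099e-11.
After k=3: 0.000248005.
Order-4 term: −1/1209600 · (-2.95313e-09 − (-2.11979e-06)) = -1.75003e-12.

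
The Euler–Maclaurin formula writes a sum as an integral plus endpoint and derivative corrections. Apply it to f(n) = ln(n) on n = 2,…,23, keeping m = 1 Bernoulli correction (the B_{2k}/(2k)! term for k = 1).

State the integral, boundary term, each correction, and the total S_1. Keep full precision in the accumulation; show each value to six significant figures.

The integral term ∫_2^23 ln(x) dx = 49.7301.
½[f(2) + f(23)] = ½[0.693147 + 3.13549] = 1.91432.
Running total after boundary: 51.6444.
k=1: B_{2}/(2)! × [f^{(1)}(23) − f^{(1)}(2)] = 1/12 × (0.0434783 − 0.500000) = -0.0380435.

S_1 ≈ 51.6063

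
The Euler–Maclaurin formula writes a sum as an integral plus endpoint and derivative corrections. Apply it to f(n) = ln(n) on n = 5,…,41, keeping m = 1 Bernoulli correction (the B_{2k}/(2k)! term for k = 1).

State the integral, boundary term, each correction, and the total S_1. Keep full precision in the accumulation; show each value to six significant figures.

The integral term ∫_5^41 ln(x) dx = 108.209.
Endpoint term: (f(5) + f(41))/2 = (1.60944 + 3.71357)/2 = 2.66150.
So far: 110.871.
Correction k=1: B_{2}/2! · (f^{(1)}(41) − f^{(1)}(5)) = 1/12 · (0.0243902 − 0.200000) = -0.0146341.

S_1 ≈ 110.856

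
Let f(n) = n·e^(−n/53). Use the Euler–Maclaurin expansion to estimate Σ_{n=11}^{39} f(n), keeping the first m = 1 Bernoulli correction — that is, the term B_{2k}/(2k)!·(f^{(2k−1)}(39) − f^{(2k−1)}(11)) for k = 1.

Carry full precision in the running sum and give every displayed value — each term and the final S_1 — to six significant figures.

S_1 ≈ 433.938

The integral term ∫_11^39 x·e^(−x/53) dx = 420.170.
Endpoint term: (f(11) + f(39))/2 = (8.93832 + 18.6848)/2 = 13.8116.
Running total after boundary: 433.981.
k=1: B_{2}/(2)! × [f^{(1)}(39) − f^{(1)}(11)] = 1/12 × (0.126554 − 0.643927) = -0.0431144.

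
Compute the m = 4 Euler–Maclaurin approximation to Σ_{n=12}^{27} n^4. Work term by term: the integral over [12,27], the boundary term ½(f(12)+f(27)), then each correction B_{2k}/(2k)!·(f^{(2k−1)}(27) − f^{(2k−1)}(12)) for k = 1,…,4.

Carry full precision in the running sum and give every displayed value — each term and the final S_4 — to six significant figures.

Integral: ∫_12^27 x^4 dx = 2.82002e+06.
Boundary: ½(f(12) + f(27)) = ½(20736.0 + 531441) = 276088.
Running total after boundary: 3.09610e+06.
Order-1 term: 1/12 · (78732.0 − 6912.00) = 5985.00.
After k=1: 3.10209e+06.
Order-2 term: −1/720 · (648.000 − 288.000) = -0.500000.
After k=2: 3.10209e+06.
Order-3 term: 1/30240 · (0.00000 − 0.00000) = 0.00000.
After k=3: 3.10209e+06.
Order-4 term: −1/1209600 · (0.00000 − 0.00000) = 0.00000.

S_4 ≈ 3.10209e+06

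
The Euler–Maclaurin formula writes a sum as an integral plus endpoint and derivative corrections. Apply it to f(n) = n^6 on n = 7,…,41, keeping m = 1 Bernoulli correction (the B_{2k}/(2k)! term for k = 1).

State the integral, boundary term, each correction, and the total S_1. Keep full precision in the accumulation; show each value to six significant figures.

S_1 ≈ 3.02550e+10

Integral: ∫_7^41 x^6 dx = 2.78219e+10.
½[f(7) + f(41)] = ½[117649 + 4.75010e+09] = 2.37511e+09.
Integral + boundary = 3.01970e+10.
Correction k=1: B_{2}/2! · (f^{(1)}(41) − f^{(1)}(7)) = 1/12 · (6.95137e+08 − 100842) = 5.79197e+07.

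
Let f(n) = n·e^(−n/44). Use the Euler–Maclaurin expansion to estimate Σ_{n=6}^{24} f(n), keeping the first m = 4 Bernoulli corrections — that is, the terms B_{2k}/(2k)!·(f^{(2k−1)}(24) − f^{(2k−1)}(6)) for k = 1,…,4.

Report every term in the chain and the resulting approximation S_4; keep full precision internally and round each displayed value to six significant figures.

S_4 ≈ 194.989

The integral term ∫_6^24 x·e^(−x/44) dx = 185.457.
Endpoint term: (f(6) + f(24))/2 = (5.23515 + 13.9099)/2 = 9.57252.
Running total after boundary: 195.030.
Order-1 term: 1/12 · (0.263445 − 0.753545) = -0.0408417.
Running total after k=1: 194.989.
Order-2 term: −1/720 · (0.000734815 − 0.00129060) = 7.71919e-07.
Running total after k=2: 194.989.
Order-3 term: 1/30240 · (6.88818e-07 − 1.13221e-06) = -1.46625e-11.
Running total after k=3: 194.989.
Order-4 term: −1/1209600 · (5.15539e-10 − 8.25308e-10) = 2.56092e-16.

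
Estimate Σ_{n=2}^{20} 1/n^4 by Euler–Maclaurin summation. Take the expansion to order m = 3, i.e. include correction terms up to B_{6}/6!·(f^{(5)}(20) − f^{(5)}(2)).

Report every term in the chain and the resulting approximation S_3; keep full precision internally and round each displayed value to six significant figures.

The integral term ∫_2^20 1/x^4 dx = 0.0416250.
Endpoint term: (f(2) + f(20))/2 = (0.0625000 + 6.25000e-06)/2 = 0.0312531.
Integral + boundary = 0.0728781.
k=1: B_{2}/(2)! × [f^{(1)}(20) − f^{(1)}(2)] = 1/12 × (-1.25000e-06 − (-0.125000)) = 0.0104166.
Partial sum through k=1: 0.0832947.
k=2: B_{4}/(4)! × [f^{(3)}(20) − f^{(3)}(2)] = −1/720 × (-9.37500e-08 − (-0.937500)) = -0.00130208.
Partial sum through k=2: 0.0819926.
k=3: B_{6}/(6)! × [f^{(5)}(20) − f^{(5)}(2)] = 1/30240 × (-1.31250e-08 − (-13.1250)) = 0.000434028.

S_3 ≈ 0.0824266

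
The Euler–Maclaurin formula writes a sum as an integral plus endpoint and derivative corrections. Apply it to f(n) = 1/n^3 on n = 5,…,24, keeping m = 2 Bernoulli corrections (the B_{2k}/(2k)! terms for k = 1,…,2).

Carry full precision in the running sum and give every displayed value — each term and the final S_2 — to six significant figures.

S_2 ≈ 0.0235620

Integral: ∫_5^24 1/x^3 dx = 0.0191319.
½[f(5) + f(24)] = ½[0.00800000 + 7.23380e-05] = 0.00403617.
Integral + boundary = 0.0231681.
Correction k=1: B_{2}/2! · (f^{(1)}(24) − f^{(1)}(5)) = 1/12 · (-9.04225e-06 − (-0.00480000)) = 0.000399246.
Running total after k=1: 0.0235674.
Correction k=2: B_{4}/4! · (f^{(3)}(24) − f^{(3)}(5)) = −1/720 · (-3.13967e-07 − (-0.00384000)) = -5.33290e-06.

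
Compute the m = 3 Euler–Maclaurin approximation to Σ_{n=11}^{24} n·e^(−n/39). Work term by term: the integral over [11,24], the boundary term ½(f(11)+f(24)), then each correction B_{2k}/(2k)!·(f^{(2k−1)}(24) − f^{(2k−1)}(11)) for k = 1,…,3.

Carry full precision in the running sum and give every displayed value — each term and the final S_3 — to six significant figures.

S_3 ≈ 153.520

Integral: ∫_11^24 x·e^(−x/39) dx = 142.914.
Endpoint term: (f(11) + f(24))/2 = (8.29659 + 12.9704)/2 = 10.6335.
Integral + boundary = 153.548.
k=1: B_{2}/(2)! × [f^{(1)}(24) − f^{(1)}(11)] = 1/12 × (0.207859 − 0.541502) = -0.0278036.
Partial sum through k=1: 153.520.
k=2: B_{4}/(4)! × [f^{(3)}(24) − f^{(3)}(11)] = −1/720 × (0.000847288 − 0.00134778) = 6.95127e-07.
Partial sum through k=2: 153.520.
k=3: B_{6}/(6)! × [f^{(5)}(24) − f^{(5)}(11)] = 1/30240 × (1.02427e-06 − 1.53816e-06) = -1.69937e-11.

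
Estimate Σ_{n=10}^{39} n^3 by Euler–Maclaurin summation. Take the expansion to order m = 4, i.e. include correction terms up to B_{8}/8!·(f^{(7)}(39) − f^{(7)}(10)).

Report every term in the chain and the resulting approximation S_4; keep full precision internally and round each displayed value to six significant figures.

∫_10^39 x^3 dx evaluates to 575860.
½[f(10) + f(39)] = ½[1000.00 + 59319.0] = 30159.5.
Running total after boundary: 606020.
Order-1 term: 1/12 · (4563.00 − 300.000) = 355.250.
Running total after k=1: 606375.
Order-2 term: −1/720 · (6.00000 − 6.00000) = 0.00000.
Running total after k=2: 606375.
Order-3 term: 1/30240 · (0.00000 − 0.00000) = 0.00000.
Running total after k=3: 606375.
Order-4 term: −1/1209600 · (0.00000 − 0.00000) = 0.00000.

S_4 ≈ 606375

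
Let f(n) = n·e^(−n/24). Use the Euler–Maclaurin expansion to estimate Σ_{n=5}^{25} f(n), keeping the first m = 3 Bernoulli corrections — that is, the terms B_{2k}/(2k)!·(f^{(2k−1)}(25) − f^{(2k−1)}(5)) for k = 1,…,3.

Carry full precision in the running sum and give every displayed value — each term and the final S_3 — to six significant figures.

S_3 ≈ 156.523

∫_5^25 x·e^(−x/24) dx evaluates to 150.137.
Boundary: ½(f(5) + f(25)) = ½(4.05968 + 8.82165) = 6.44067.
Running total after boundary: 156.578.
Order-1 term: 1/12 · (-0.0147028 − 0.642783) = -0.0547905.
After k=1: 156.523.
Order-2 term: −1/720 · (0.00119970 − 0.00393517) = 3.79925e-06.
After k=2: 156.523.
Order-3 term: 1/30240 · (4.20995e-06 − 1.17264e-05) = -2.48559e-10.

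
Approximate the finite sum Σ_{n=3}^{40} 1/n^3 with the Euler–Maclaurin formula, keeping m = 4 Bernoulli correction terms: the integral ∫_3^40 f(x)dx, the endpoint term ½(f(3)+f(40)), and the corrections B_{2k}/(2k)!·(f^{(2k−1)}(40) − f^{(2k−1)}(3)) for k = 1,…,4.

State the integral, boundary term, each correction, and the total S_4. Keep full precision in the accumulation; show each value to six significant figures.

S_4 ≈ 0.0767516

The integral term ∫_3^40 1/x^3 dx = 0.0552431.
Boundary: ½(f(3) + f(40)) = ½(0.0370370 + 1.56250e-05) = 0.0185263.
Integral + boundary = 0.0737694.
k=1: B_{2}/(2)! × [f^{(1)}(40) − f^{(1)}(3)] = 1/12 × (-1.17187e-06 − (-0.0370370)) = 0.00308632.
Running total after k=1: 0.0768557.
k=2: B_{4}/(4)! × [f^{(3)}(40) − f^{(3)}(3)] = −1/720 × (-1.46484e-08 − (-0.0823045)) = -0.000114312.
Running total after k=2: 0.0767414.
k=3: B_{6}/(6)! × [f^{(5)}(40) − f^{(5)}(3)] = 1/30240 × (-3.84521e-10 − (-0.384088)) = 1.27013e-05.
Running total after k=3: 0.0767541.
k=4: B_{8}/(8)! × [f^{(7)}(40) − f^{(7)}(3)] = −1/1209600 × (-1.73035e-11 − (-3.07270)) = -2.54026e-06.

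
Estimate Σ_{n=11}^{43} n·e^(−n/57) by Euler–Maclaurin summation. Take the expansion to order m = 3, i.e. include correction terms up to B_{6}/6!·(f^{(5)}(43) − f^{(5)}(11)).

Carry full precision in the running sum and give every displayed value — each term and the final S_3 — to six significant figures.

S_3 ≈ 529.642

Integral: ∫_11^43 x·e^(−x/57) dx = 515.042.
Endpoint term: (f(11) + f(43))/2 = (9.06946 + 20.2229)/2 = 14.6462.
So far: 529.688.
Order-1 term: 1/12 · (0.115512 − 0.665383) = -0.0458226.
Running total after k=1: 529.642.
Order-2 term: −1/720 · (0.000325057 − 0.000712335) = 5.37886e-07.
Running total after k=2: 529.642.
Order-3 term: 1/30240 · (1.89154e-07 − 3.75461e-07) = -6.16095e-12.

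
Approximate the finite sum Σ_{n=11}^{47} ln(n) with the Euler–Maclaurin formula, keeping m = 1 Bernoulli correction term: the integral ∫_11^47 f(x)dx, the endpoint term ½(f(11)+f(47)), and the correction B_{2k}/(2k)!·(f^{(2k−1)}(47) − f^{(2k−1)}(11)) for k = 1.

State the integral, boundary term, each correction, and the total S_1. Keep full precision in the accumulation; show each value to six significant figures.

The integral term ∫_11^47 ln(x) dx = 118.580.
Boundary: ½(f(11) + f(47)) = ½(2.39790 + 3.85015) = 3.12402.
Integral + boundary = 121.704.
Correction k=1: B_{2}/2! · (f^{(1)}(47) − f^{(1)}(11)) = 1/12 · (0.0212766 − 0.0909091) = -0.00580271.

S_1 ≈ 121.698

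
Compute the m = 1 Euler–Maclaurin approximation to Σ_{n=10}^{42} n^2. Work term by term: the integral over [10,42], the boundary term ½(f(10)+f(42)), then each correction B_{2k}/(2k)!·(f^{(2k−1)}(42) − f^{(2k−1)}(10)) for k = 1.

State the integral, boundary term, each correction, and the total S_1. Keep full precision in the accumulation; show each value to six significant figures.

∫_10^42 x^2 dx evaluates to 24362.7.
Endpoint term: (f(10) + f(42))/2 = (100.000 + 1764.00)/2 = 932.000.
So far: 25294.7.
Correction k=1: B_{2}/2! · (f^{(1)}(42) − f^{(1)}(10)) = 1/12 · (84.0000 − 20.0000) = 5.33333.

S_1 ≈ 25300.0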